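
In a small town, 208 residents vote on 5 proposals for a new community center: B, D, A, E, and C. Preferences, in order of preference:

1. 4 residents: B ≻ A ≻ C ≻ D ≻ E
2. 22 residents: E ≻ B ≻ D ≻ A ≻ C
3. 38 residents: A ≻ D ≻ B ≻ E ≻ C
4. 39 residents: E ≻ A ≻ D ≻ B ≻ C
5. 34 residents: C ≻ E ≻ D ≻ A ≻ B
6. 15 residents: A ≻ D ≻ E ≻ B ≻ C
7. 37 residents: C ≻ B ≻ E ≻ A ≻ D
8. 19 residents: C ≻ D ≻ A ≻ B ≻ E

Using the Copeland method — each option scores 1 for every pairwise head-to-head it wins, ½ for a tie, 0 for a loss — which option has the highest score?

B: beats C; loses to D, A, and E → score 1.
D: beats B and C; loses to A and E → score 2.
A: beats B, D, and C; loses to E → score 3.
E: beats B, D, A, and C → score 4.
C: loses to B, D, A, and E → score 0.
E has the best pairwise record.

E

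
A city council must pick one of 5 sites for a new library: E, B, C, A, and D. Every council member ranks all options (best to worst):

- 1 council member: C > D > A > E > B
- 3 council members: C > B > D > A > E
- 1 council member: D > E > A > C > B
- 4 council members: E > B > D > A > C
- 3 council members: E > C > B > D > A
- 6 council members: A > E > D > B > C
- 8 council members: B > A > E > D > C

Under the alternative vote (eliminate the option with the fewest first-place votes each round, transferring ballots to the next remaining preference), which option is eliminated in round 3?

A

Round 1: E 7, B 8, C 4, A 6, D 1. Eliminate D.
Round 2: E 8, B 8, C 4, A 6. Eliminate C.
Round 3: E 8, B 11, A 7. Eliminate A.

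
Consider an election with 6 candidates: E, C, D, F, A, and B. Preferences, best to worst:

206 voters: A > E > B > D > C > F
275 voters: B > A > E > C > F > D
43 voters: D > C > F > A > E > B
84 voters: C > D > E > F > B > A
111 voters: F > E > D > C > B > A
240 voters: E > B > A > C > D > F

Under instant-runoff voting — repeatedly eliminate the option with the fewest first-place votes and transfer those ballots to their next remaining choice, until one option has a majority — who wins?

Round 1: E 240, C 84, D 43, F 111, A 206, B 275. Eliminate D.
Round 2: E 240, C 127, F 111, A 206, B 275. Eliminate F.
Round 3: E 351, C 127, A 206, B 275. Eliminate C.
Round 4: E 435, A 249, B 275. Eliminate A.
Round 5: E 684, B 275. E has a majority.

E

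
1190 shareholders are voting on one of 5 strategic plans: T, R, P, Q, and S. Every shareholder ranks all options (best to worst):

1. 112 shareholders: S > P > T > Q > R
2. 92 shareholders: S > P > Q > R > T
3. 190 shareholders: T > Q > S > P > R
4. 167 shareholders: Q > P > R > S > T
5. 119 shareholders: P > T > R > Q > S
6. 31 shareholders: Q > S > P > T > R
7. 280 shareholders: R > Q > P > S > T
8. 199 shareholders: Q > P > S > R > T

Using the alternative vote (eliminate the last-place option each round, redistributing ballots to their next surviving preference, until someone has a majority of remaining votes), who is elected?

Q

Round 1: T 190, R 280, P 119, Q 397, S 204. Eliminate P.
Round 2: T 309, R 280, Q 397, S 204. Eliminate S.
Round 3: T 421, R 280, Q 489. Eliminate R.
Round 4: T 421, Q 769. Q has a majority.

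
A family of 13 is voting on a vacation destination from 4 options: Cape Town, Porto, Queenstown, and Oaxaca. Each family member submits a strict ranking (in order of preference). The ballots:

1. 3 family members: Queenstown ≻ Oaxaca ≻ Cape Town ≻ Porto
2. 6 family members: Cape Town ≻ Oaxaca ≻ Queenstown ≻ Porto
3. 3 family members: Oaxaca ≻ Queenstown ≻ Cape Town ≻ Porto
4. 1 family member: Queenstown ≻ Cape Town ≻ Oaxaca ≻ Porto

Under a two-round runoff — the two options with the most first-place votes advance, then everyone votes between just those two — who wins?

Queenstown

Round 1 first-place votes: Cape Town 6, Porto 0, Queenstown 4, Oaxaca 3.
Cape Town and Queenstown advance.
Runoff: Cape Town is preferred to Queenstown by 6 voters; Queenstown by 7.
Queenstown wins the runoff.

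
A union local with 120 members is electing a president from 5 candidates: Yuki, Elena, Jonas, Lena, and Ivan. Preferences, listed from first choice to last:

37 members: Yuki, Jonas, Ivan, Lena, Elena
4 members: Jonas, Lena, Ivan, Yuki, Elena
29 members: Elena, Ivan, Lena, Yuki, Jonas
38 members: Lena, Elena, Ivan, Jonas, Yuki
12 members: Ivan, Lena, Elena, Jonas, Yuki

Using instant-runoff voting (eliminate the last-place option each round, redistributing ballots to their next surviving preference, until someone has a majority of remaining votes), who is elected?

Lena

Round 1: Yuki 37, Elena 29, Jonas 4, Lena 38, Ivan 12. Eliminate Jonas.
Round 2: Yuki 37, Elena 29, Lena 42, Ivan 12. Eliminate Ivan.
Round 3: Yuki 37, Elena 29, Lena 54. Eliminate Elena.
Round 4: Yuki 37, Lena 83. Lena has a majority.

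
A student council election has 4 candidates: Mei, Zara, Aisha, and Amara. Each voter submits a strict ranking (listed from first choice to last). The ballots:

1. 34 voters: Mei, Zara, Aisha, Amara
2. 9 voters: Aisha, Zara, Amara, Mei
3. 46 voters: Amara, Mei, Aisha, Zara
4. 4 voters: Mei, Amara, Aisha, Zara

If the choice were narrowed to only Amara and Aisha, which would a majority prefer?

Voters preferring Amara to Aisha: 50; preferring Aisha to Amara: 43.
Amara wins the head-to-head.

Amara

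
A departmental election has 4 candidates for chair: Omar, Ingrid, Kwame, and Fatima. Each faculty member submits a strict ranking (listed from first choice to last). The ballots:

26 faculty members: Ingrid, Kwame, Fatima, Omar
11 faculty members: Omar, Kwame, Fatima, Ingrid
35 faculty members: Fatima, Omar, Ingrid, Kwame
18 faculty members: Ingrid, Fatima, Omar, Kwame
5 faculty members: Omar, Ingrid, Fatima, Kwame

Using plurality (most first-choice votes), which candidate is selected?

First-place votes: Omar 16, Ingrid 44, Kwame 0, Fatima 35.
Ingrid has the most first-place votes.

Ingrid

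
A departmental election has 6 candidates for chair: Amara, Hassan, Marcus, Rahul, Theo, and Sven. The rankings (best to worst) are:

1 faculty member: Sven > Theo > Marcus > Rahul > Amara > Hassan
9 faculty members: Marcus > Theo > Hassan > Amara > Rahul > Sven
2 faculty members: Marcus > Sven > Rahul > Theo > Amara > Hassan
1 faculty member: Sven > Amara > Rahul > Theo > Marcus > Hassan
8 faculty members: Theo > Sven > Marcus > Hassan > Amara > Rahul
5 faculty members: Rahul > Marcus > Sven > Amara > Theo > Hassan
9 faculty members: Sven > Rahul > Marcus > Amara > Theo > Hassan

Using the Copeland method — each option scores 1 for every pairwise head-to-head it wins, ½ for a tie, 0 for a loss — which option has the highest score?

Sven

Amara: beats Hassan and Rahul; loses to Marcus, Theo, and Sven → score 2.
Hassan: loses to Amara, Marcus, Rahul, Theo, and Sven → score 0.
Marcus: beats Amara, Hassan, Rahul, and Theo; loses to Sven → score 4.
Rahul: beats Hassan; loses to Amara, Marcus, Theo, and Sven → score 1.
Theo: beats Amara, Hassan, and Rahul; loses to Marcus and Sven → score 3.
Sven: beats Amara, Hassan, Marcus, Rahul, and Theo → score 5.
Sven has the best pairwise record.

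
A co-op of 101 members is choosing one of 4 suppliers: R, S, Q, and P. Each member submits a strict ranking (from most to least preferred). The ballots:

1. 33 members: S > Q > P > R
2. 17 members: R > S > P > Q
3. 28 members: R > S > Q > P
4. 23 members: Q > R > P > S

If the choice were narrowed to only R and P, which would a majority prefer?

R

Voters preferring R to P: 68; preferring P to R: 33.
R wins the head-to-head.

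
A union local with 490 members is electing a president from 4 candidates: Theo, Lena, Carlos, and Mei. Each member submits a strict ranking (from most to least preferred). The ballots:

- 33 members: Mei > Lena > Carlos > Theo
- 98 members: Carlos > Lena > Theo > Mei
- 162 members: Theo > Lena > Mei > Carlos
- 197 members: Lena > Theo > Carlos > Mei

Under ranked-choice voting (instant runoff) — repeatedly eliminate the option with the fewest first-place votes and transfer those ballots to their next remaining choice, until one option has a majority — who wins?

Round 1: Theo 162, Lena 197, Carlos 98, Mei 33. Eliminate Mei.
Round 2: Theo 162, Lena 230, Carlos 98. Eliminate Carlos.
Round 3: Theo 162, Lena 328. Lena has a majority.

Lena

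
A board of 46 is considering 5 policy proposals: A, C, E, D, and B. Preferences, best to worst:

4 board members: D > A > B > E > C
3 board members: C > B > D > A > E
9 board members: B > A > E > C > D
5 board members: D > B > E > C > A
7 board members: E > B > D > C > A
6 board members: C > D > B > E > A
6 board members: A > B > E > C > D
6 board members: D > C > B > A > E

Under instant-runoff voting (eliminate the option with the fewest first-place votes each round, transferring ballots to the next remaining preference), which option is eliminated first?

A

Round 1: A 6, C 9, E 7, D 15, B 9. Eliminate A.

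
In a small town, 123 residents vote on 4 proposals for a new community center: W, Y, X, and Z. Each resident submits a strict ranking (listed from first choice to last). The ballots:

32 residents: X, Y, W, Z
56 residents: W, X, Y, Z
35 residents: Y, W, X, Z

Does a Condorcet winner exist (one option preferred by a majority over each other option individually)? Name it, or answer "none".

Checking pairwise contests:
Y beats W 67–56.
X beats Y 88–35.
W beats X 91–32.
W beats Z 123–0.
Every option loses at least one head-to-head, so there is no Condorcet winner.

none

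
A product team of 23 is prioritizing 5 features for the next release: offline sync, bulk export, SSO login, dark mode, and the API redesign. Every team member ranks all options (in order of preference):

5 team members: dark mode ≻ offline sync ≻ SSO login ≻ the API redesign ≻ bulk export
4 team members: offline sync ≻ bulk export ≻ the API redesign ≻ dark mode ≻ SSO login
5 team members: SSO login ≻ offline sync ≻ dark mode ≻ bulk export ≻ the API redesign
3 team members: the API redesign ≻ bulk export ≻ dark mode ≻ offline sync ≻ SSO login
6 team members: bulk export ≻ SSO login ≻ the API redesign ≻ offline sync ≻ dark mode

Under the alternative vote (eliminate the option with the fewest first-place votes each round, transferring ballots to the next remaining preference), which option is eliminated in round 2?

offline sync

Round 1: offline sync 4, bulk export 6, SSO login 5, dark mode 5, the API redesign 3. Eliminate the API redesign.
Round 2: offline sync 4, bulk export 9, SSO login 5, dark mode 5. Eliminate offline sync.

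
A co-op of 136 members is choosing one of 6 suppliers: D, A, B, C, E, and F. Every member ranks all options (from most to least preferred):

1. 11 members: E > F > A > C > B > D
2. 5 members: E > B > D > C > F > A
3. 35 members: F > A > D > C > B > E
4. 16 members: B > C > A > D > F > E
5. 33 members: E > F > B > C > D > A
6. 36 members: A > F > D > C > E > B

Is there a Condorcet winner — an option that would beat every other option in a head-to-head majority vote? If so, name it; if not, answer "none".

F

F vs D: 115–21 for F.
F vs A: 84–52 for F.
F vs B: 115–21 for F.
F vs C: 115–21 for F.
F vs E: 87–49 for F.
F beats every other option head-to-head.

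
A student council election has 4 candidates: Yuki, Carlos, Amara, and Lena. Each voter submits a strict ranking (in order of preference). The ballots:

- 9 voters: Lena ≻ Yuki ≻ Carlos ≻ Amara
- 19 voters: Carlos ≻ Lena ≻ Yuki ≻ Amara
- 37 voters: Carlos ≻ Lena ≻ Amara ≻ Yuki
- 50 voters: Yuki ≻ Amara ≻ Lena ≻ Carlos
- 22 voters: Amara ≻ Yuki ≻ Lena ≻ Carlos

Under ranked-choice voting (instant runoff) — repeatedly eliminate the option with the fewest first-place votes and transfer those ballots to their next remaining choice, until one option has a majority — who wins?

Yuki

Round 1: Yuki 50, Carlos 56, Amara 22, Lena 9. Eliminate Lena.
Round 2: Yuki 59, Carlos 56, Amara 22. Eliminate Amara.
Round 3: Yuki 81, Carlos 56. Yuki has a majority.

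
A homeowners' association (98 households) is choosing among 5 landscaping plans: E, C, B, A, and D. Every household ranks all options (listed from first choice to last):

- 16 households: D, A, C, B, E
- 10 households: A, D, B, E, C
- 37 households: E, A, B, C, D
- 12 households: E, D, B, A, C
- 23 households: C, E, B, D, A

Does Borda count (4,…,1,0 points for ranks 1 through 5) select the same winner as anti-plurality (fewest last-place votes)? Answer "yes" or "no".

no

Borda — scores: E 275, C 161, B 180, A 211, D 153. Winner: E.
Anti-plurality — last-place votes: E 16, C 22, B 0, A 23, D 37. Winner: B.
The two methods disagree.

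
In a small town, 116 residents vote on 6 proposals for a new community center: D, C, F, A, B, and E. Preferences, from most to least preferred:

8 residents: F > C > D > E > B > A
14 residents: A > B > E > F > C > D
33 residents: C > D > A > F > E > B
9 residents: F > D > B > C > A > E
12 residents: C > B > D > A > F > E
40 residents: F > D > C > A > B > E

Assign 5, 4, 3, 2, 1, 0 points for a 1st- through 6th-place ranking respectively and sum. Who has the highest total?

C

D: 8·3 + 14·0 + 33·4 + 9·4 + 12·3 + 40·4 = 388
C: 8·4 + 14·1 + 33·5 + 9·2 + 12·5 + 40·3 = 409
F: 8·5 + 14·2 + 33·2 + 9·5 + 12·1 + 40·5 = 391
A: 8·0 + 14·5 + 33·3 + 9·1 + 12·2 + 40·2 = 282
B: 8·1 + 14·4 + 33·0 + 9·3 + 12·4 + 40·1 = 179
E: 8·2 + 14·3 + 33·1 + 9·0 + 12·0 + 40·0 = 91
C has the highest Borda score (409).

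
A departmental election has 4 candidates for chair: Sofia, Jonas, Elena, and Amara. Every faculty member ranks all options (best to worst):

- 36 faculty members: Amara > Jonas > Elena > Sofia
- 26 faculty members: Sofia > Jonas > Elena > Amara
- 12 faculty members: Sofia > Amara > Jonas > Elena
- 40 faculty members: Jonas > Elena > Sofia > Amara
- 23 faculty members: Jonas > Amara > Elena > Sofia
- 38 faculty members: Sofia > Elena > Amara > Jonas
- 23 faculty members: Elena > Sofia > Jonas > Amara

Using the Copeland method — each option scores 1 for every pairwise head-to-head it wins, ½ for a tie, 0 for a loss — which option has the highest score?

Sofia: beats Amara; ties Jonas; loses to Elena → score 1.5.
Jonas: beats Elena and Amara; ties Sofia → score 2.5.
Elena: beats Sofia and Amara; loses to Jonas → score 2.
Amara: loses to Sofia, Jonas, and Elena → score 0.
Jonas has the best pairwise record.

Jonas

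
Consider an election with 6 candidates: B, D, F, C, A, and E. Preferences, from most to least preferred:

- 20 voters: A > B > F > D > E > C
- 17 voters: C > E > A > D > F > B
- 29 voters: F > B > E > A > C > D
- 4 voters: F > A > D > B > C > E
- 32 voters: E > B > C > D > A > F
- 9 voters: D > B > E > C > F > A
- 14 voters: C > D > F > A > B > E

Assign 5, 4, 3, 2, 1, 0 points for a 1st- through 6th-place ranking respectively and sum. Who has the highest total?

B

B: 20·4 + 17·0 + 29·4 + 4·2 + 32·4 + 9·4 + 14·1 = 382
D: 20·2 + 17·2 + 29·0 + 4·3 + 32·2 + 9·5 + 14·4 = 251
F: 20·3 + 17·1 + 29·5 + 4·5 + 32·0 + 9·1 + 14·3 = 293
C: 20·0 + 17·5 + 29·1 + 4·1 + 32·3 + 9·2 + 14·5 = 302
A: 20·5 + 17·3 + 29·2 + 4·4 + 32·1 + 9·0 + 14·2 = 285
E: 20·1 + 17·4 + 29·3 + 4·0 + 32·5 + 9·3 + 14·0 = 362
B has the highest Borda score (382).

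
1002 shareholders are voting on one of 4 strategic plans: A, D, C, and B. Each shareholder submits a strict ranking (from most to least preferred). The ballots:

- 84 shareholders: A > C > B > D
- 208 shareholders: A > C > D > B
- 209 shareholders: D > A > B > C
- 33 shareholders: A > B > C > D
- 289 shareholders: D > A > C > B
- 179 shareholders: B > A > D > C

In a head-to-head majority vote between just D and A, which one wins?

Voters preferring D to A: 498; preferring A to D: 504.
A wins the head-to-head.

A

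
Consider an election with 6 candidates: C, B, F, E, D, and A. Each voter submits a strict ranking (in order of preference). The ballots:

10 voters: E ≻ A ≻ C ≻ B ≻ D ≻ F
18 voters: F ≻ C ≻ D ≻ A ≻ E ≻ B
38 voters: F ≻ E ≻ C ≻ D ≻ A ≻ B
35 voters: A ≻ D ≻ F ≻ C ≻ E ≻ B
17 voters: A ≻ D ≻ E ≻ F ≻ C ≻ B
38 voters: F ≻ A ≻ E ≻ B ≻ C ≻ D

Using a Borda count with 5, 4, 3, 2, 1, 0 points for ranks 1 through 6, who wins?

F

C: 10·3 + 18·4 + 38·3 + 35·2 + 17·1 + 38·1 = 341
B: 10·2 + 18·0 + 38·0 + 35·0 + 17·0 + 38·2 = 96
F: 10·0 + 18·5 + 38·5 + 35·3 + 17·2 + 38·5 = 609
E: 10·5 + 18·1 + 38·4 + 35·1 + 17·3 + 38·3 = 420
D: 10·1 + 18·3 + 38·2 + 35·4 + 17·4 + 38·0 = 348
A: 10·4 + 18·2 + 38·1 + 35·5 + 17·5 + 38·4 = 526
F has the highest Borda score (609).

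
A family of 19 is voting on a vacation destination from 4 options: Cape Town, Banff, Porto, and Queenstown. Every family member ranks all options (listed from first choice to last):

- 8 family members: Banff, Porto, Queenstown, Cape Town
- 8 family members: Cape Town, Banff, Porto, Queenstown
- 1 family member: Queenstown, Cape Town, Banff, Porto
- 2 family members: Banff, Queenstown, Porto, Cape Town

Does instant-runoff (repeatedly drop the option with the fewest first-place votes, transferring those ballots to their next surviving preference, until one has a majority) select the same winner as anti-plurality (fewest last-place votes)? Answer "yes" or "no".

Instant-runoff — R1 Cape Town 8, Banff 10, Porto 0, Queenstown 1 (Banff winner). Winner: Banff.
Anti-plurality — last-place votes: Cape Town 10, Banff 0, Porto 1, Queenstown 8. Winner: Banff.
The two methods agree.

yes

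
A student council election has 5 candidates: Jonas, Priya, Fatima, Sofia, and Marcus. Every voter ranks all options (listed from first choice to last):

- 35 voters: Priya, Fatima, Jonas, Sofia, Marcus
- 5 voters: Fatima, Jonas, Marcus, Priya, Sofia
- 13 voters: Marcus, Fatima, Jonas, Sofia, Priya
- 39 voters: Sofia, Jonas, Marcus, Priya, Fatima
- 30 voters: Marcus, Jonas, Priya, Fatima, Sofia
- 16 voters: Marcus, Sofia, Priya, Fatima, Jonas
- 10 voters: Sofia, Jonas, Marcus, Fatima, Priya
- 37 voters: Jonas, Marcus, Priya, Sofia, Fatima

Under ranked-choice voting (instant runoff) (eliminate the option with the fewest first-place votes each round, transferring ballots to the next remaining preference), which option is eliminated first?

Fatima

Round 1: Jonas 37, Priya 35, Fatima 5, Sofia 49, Marcus 59. Eliminate Fatima.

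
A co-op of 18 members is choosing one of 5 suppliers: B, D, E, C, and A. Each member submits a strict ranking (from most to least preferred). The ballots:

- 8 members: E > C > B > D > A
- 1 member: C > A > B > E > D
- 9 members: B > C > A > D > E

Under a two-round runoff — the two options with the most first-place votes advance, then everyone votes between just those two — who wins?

Round 1 first-place votes: B 9, D 0, E 8, C 1, A 0.
B and E advance.
Runoff: B is preferred to E by 10 voters; E by 8.
B wins the runoff.

B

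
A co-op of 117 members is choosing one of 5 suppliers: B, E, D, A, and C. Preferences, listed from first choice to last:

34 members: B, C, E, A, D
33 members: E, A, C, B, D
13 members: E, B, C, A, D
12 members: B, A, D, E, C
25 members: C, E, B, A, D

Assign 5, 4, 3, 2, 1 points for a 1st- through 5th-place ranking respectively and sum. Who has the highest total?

E

B: 34·5 + 33·2 + 13·4 + 12·5 + 25·3 = 423
E: 34·3 + 33·5 + 13·5 + 12·2 + 25·4 = 456
D: 34·1 + 33·1 + 13·1 + 12·3 + 25·1 = 141
A: 34·2 + 33·4 + 13·2 + 12·4 + 25·2 = 324
C: 34·4 + 33·3 + 13·3 + 12·1 + 25·5 = 411
E has the highest Borda score (456).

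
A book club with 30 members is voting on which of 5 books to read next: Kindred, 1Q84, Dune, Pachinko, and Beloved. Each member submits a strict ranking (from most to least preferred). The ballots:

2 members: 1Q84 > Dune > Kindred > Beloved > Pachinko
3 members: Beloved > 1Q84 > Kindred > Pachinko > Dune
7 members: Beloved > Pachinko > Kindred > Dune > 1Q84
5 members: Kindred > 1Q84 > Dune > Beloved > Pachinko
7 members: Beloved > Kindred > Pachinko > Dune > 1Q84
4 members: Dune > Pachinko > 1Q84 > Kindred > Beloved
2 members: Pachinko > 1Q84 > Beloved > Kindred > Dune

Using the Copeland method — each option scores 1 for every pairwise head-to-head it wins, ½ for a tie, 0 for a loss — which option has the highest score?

Kindred: beats 1Q84, Dune, and Pachinko; loses to Beloved → score 3.
1Q84: loses to Kindred, Dune, Pachinko, and Beloved → score 0.
Dune: beats 1Q84; loses to Kindred, Pachinko, and Beloved → score 1.
Pachinko: beats 1Q84 and Dune; loses to Kindred and Beloved → score 2.
Beloved: beats Kindred, 1Q84, Dune, and Pachinko → score 4.
Beloved has the best pairwise record.

Beloved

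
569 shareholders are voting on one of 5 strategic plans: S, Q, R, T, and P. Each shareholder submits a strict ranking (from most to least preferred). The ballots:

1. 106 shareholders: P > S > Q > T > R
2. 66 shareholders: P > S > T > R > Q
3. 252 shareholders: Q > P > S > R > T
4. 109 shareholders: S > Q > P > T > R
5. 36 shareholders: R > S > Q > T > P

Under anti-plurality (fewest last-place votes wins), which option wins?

S

Last-place votes: S 0, Q 66, R 215, T 252, P 36.
S is ranked last by the fewest voters, so S wins.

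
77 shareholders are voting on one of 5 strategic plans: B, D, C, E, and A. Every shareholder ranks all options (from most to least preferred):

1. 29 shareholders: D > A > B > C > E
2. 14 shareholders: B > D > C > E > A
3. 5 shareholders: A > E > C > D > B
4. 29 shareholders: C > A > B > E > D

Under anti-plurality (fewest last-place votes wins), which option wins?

Last-place votes: B 5, D 29, C 0, E 29, A 14.
C is ranked last by the fewest voters, so C wins.

C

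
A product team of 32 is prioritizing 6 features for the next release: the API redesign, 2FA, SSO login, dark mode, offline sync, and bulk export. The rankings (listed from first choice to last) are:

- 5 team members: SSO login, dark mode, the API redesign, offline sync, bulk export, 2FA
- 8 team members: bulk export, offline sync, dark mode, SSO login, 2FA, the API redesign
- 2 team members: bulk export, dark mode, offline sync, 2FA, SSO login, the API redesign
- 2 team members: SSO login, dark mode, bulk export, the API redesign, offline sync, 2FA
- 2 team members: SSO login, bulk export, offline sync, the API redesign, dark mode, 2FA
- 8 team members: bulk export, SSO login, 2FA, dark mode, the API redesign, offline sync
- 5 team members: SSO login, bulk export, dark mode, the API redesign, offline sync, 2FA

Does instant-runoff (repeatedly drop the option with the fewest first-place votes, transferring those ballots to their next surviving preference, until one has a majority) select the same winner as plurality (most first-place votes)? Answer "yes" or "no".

Instant-runoff — R1 the API redesign 0, 2FA 0, SSO login 14, dark mode 0, offline sync 0, bulk export 18 (bulk export winner). Winner: bulk export.
Plurality — first-place votes: the API redesign 0, 2FA 0, SSO login 14, dark mode 0, offline sync 0, bulk export 18. Winner: bulk export.
The two methods agree.

yes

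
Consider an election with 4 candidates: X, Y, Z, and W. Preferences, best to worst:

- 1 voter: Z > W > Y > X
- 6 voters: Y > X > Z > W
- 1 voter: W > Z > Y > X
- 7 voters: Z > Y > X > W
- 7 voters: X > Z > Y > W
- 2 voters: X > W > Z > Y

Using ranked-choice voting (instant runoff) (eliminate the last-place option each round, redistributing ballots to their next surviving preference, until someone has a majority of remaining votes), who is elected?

X

Round 1: X 9, Y 6, Z 8, W 1. Eliminate W.
Round 2: X 9, Y 6, Z 9. Eliminate Y.
Round 3: X 15, Z 9. X has a majority.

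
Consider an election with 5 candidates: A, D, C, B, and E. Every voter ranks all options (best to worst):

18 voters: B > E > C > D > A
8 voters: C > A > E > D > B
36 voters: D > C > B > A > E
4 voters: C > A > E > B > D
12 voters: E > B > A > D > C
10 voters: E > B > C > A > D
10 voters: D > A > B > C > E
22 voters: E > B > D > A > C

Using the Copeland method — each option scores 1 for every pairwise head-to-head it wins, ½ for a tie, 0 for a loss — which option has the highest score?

B

A: loses to D, C, B, and E → score 0.
D: beats A and C; loses to B and E → score 2.
C: beats A; loses to D, B, and E → score 1.
B: beats A, D, C, and E → score 4.
E: beats A, D, and C; loses to B → score 3.
B has the best pairwise record.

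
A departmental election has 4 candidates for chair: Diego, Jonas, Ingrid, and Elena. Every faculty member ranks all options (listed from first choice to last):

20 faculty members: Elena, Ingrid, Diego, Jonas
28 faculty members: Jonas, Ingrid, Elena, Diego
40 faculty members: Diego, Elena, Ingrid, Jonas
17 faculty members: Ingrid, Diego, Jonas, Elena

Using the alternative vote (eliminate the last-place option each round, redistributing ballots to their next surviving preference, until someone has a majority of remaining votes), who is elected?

Diego

Round 1: Diego 40, Jonas 28, Ingrid 17, Elena 20. Eliminate Ingrid.
Round 2: Diego 57, Jonas 28, Elena 20. Diego has a majority.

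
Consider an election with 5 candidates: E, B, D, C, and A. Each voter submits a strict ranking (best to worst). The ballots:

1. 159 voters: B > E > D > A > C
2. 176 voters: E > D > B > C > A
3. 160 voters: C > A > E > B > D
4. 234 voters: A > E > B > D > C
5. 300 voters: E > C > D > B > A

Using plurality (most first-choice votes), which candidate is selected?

First-place votes: E 476, B 159, D 0, C 160, A 234.
E has the most first-place votes.

E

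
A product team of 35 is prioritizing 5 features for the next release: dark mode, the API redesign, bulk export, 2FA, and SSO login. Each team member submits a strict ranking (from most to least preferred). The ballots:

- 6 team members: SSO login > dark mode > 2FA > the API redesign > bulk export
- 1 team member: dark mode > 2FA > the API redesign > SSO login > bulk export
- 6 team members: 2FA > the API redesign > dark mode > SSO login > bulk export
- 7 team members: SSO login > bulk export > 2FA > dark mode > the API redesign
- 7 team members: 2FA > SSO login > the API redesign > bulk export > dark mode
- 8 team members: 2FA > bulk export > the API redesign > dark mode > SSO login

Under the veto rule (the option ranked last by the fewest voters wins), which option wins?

2FA

Last-place votes: dark mode 7, the API redesign 7, bulk export 13, 2FA 0, SSO login 8.
2FA is ranked last by the fewest voters, so 2FA wins.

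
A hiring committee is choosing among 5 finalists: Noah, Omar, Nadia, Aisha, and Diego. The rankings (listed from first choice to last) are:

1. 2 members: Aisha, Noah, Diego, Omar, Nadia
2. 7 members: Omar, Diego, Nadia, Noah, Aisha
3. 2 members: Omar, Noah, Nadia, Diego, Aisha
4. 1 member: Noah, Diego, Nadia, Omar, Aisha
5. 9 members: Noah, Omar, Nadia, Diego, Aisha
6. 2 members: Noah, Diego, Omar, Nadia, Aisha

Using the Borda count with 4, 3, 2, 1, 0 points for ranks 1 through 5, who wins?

Noah: 2·3 + 7·1 + 2·3 + 1·4 + 9·4 + 2·4 = 67
Omar: 2·1 + 7·4 + 2·4 + 1·1 + 9·3 + 2·2 = 70
Nadia: 2·0 + 7·2 + 2·2 + 1·2 + 9·2 + 2·1 = 40
Aisha: 2·4 + 7·0 + 2·0 + 1·0 + 9·0 + 2·0 = 8
Diego: 2·2 + 7·3 + 2·1 + 1·3 + 9·1 + 2·3 = 45
Omar has the highest Borda score (70).

Omar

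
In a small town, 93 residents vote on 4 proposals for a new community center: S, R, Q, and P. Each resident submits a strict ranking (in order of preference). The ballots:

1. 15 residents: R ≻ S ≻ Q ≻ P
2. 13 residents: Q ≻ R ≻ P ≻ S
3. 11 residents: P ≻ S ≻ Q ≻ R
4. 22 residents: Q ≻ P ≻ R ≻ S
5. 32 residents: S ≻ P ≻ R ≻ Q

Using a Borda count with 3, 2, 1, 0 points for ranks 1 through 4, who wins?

P

S: 15·2 + 13·0 + 11·2 + 22·0 + 32·3 = 148
R: 15·3 + 13·2 + 11·0 + 22·1 + 32·1 = 125
Q: 15·1 + 13·3 + 11·1 + 22·3 + 32·0 = 131
P: 15·0 + 13·1 + 11·3 + 22·2 + 32·2 = 154
P has the highest Borda score (154).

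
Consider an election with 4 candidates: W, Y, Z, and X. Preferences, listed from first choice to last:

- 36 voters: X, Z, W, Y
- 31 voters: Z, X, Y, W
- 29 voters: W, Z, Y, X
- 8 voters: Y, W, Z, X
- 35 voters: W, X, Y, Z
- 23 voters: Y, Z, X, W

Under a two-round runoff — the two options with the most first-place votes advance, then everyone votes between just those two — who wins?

Round 1 first-place votes: W 64, Y 31, Z 31, X 36.
W and X advance.
Runoff: W is preferred to X by 72 voters; X by 90.
X wins the runoff.

X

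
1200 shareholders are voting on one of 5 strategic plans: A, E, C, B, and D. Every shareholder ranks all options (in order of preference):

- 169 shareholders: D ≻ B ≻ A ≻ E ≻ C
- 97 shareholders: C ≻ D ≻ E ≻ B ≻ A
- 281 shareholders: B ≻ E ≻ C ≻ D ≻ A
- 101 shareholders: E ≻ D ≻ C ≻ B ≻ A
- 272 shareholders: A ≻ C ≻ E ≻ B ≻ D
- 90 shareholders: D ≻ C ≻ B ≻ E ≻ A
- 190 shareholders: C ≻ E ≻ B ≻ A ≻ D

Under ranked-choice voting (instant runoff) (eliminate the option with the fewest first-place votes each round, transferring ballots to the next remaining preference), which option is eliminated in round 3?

B

Round 1: A 272, E 101, C 287, B 281, D 259. Eliminate E.
Round 2: A 272, C 287, B 281, D 360. Eliminate A.
Round 3: C 559, B 281, D 360. Eliminate B.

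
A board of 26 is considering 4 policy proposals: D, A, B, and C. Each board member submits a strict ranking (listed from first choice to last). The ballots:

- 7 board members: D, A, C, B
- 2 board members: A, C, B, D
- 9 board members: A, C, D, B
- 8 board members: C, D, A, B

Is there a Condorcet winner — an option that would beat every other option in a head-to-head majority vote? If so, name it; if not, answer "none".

Checking pairwise contests:
C beats D 19–7.
D beats A 15–11.
D beats B 24–2.
A beats C 18–8.
Every option loses at least one head-to-head, so there is no Condorcet winner.

none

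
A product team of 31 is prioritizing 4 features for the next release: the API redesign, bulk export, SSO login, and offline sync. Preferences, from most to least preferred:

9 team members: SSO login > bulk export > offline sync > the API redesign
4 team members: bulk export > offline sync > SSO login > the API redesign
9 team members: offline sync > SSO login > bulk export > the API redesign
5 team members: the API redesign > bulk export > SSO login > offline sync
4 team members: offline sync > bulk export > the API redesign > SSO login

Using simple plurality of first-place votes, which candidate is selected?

First-place votes: the API redesign 5, bulk export 4, SSO login 9, offline sync 13.
offline sync has the most first-place votes.

offline sync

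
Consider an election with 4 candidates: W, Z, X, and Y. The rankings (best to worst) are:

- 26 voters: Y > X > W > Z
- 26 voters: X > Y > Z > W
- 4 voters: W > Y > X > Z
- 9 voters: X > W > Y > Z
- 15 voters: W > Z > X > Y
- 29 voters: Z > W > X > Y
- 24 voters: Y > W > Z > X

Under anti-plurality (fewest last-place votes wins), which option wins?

X

Last-place votes: W 26, Z 39, X 24, Y 44.
X is ranked last by the fewest voters, so X wins.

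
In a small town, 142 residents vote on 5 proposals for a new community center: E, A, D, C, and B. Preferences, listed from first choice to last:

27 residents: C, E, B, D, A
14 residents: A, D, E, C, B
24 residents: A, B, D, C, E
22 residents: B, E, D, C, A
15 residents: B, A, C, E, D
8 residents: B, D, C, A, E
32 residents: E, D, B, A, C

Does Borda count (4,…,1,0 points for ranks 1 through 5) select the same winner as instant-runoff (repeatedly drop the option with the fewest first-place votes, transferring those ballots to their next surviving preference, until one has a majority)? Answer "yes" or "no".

Borda — scores: E 318, A 237, D 281, C 214, B 370. Winner: B.
Instant-runoff — R1 E 32, A 38, D 0, C 27, B 45 (D out); R2 E 32, A 38, C 27, B 45 (C out); R3 E 59, A 38, B 45 (A out); R4 E 73, B 69 (E winner). Winner: E.
The two methods disagree.

no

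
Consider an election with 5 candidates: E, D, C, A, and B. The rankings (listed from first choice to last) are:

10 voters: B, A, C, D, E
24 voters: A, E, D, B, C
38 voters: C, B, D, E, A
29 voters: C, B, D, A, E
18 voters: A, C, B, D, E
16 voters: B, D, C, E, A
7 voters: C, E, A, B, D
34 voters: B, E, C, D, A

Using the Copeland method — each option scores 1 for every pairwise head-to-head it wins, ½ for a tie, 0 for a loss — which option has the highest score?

C

E: beats A; loses to D, C, and B → score 1.
D: beats E and A; loses to C and B → score 2.
C: beats E, D, A, and B → score 4.
A: loses to E, D, C, and B → score 0.
B: beats E, D, and A; loses to C → score 3.
C has the best pairwise record.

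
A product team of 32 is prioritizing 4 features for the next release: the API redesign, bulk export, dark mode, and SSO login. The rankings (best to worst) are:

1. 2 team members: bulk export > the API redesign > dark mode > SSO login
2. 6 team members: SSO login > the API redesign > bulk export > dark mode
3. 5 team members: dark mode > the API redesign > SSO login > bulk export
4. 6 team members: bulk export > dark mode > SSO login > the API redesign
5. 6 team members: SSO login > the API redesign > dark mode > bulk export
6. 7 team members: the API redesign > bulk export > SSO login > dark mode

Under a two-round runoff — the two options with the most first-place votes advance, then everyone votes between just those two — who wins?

SSO login

Round 1 first-place votes: the API redesign 7, bulk export 8, dark mode 5, SSO login 12.
SSO login and bulk export advance.
Runoff: SSO login is preferred to bulk export by 17 voters; bulk export by 15.
SSO login wins the runoff.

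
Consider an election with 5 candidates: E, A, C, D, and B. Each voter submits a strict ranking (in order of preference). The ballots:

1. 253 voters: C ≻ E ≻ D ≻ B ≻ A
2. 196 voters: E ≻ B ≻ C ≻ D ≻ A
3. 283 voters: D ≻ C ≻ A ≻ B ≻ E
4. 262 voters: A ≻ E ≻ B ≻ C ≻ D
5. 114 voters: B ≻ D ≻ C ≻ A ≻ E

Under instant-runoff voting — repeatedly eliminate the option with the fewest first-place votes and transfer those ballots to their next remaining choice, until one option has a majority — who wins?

Round 1: E 196, A 262, C 253, D 283, B 114. Eliminate B.
Round 2: E 196, A 262, C 253, D 397. Eliminate E.
Round 3: A 262, C 449, D 397. Eliminate A.
Round 4: C 711, D 397. C has a majority.

C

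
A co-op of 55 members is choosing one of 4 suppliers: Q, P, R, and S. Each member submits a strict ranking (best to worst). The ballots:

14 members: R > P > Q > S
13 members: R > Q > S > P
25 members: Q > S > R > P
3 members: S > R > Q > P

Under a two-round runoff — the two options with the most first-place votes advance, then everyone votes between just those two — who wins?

R

Round 1 first-place votes: Q 25, P 0, R 27, S 3.
R and Q advance.
Runoff: R is preferred to Q by 30 voters; Q by 25.
R wins the runoff.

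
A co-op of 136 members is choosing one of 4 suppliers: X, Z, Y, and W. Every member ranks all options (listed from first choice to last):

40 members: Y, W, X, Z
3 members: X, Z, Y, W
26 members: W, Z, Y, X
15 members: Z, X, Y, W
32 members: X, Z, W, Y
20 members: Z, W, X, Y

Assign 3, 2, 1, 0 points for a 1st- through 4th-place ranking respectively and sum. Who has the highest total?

X: 40·1 + 3·3 + 26·0 + 15·2 + 32·3 + 20·1 = 195
Z: 40·0 + 3·2 + 26·2 + 15·3 + 32·2 + 20·3 = 227
Y: 40·3 + 3·1 + 26·1 + 15·1 + 32·0 + 20·0 = 164
W: 40·2 + 3·0 + 26·3 + 15·0 + 32·1 + 20·2 = 230
W has the highest Borda score (230).

W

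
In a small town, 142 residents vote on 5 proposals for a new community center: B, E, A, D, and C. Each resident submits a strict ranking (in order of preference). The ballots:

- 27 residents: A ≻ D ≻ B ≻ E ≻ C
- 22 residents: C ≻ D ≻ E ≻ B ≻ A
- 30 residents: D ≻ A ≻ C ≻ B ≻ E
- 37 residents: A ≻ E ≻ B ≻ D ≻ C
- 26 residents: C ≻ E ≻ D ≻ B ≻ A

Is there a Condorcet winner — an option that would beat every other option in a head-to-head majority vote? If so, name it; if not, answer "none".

D vs B: 105–37 for D.
D vs E: 79–63 for D.
D vs A: 78–64 for D.
D vs C: 94–48 for D.
D beats every other option head-to-head.

D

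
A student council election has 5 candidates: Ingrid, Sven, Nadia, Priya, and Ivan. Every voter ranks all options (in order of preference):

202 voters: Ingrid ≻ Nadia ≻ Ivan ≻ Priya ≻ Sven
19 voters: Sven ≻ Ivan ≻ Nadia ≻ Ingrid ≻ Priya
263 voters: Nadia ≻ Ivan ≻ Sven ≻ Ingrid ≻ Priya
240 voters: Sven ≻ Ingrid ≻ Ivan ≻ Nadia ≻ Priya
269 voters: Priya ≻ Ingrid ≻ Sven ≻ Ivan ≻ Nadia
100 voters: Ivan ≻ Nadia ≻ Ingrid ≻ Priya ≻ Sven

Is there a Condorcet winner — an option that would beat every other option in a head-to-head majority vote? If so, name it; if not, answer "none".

Ingrid

Ingrid vs Sven: 571–522 for Ingrid.
Ingrid vs Nadia: 711–382 for Ingrid.
Ingrid vs Priya: 824–269 for Ingrid.
Ingrid vs Ivan: 711–382 for Ingrid.
Ingrid beats every other option head-to-head.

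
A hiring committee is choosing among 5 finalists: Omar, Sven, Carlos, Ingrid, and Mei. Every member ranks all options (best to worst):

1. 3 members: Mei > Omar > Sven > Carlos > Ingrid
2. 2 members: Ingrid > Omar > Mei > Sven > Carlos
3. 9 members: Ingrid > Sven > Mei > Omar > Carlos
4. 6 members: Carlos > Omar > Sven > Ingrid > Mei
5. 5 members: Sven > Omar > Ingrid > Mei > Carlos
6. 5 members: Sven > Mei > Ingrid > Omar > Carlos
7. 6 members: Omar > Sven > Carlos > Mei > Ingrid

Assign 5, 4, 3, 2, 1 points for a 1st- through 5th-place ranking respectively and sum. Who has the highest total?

Sven

Omar: 3·4 + 2·4 + 9·2 + 6·4 + 5·4 + 5·2 + 6·5 = 122
Sven: 3·3 + 2·2 + 9·4 + 6·3 + 5·5 + 5·5 + 6·4 = 141
Carlos: 3·2 + 2·1 + 9·1 + 6·5 + 5·1 + 5·1 + 6·3 = 75
Ingrid: 3·1 + 2·5 + 9·5 + 6·2 + 5·3 + 5·3 + 6·1 = 106
Mei: 3·5 + 2·3 + 9·3 + 6·1 + 5·2 + 5·4 + 6·2 = 96
Sven has the highest Borda score (141).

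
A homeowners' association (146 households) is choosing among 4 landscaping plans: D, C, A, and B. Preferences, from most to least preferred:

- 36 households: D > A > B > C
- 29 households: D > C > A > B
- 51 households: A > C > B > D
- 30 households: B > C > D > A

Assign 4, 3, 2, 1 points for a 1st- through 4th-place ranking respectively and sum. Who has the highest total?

A

D: 36·4 + 29·4 + 51·1 + 30·2 = 371
C: 36·1 + 29·3 + 51·3 + 30·3 = 366
A: 36·3 + 29·2 + 51·4 + 30·1 = 400
B: 36·2 + 29·1 + 51·2 + 30·4 = 323
A has the highest Borda score (400).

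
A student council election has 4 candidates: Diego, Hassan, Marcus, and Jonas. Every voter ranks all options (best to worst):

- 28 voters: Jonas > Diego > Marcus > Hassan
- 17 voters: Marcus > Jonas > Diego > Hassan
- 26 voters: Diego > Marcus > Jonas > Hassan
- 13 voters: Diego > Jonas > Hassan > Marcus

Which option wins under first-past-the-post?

Diego

First-place votes: Diego 39, Hassan 0, Marcus 17, Jonas 28.
Diego has the most first-place votes.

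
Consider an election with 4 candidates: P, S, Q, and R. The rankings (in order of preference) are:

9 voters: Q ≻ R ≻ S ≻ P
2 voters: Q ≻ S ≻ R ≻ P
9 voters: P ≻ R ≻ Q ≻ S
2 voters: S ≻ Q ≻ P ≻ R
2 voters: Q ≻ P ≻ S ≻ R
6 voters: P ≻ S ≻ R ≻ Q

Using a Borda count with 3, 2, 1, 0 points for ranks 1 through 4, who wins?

Q

P: 9·0 + 2·0 + 9·3 + 2·1 + 2·2 + 6·3 = 51
S: 9·1 + 2·2 + 9·0 + 2·3 + 2·1 + 6·2 = 33
Q: 9·3 + 2·3 + 9·1 + 2·2 + 2·3 + 6·0 = 52
R: 9·2 + 2·1 + 9·2 + 2·0 + 2·0 + 6·1 = 44
Q has the highest Borda score (52).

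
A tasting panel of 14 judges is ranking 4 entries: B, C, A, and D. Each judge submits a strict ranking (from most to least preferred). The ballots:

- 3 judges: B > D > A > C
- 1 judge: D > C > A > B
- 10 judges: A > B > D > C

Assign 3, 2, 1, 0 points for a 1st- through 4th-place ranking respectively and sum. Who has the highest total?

B: 3·3 + 1·0 + 10·2 = 29
C: 3·0 + 1·2 + 10·0 = 2
A: 3·1 + 1·1 + 10·3 = 34
D: 3·2 + 1·3 + 10·1 = 19
A has the highest Borda score (34).

A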